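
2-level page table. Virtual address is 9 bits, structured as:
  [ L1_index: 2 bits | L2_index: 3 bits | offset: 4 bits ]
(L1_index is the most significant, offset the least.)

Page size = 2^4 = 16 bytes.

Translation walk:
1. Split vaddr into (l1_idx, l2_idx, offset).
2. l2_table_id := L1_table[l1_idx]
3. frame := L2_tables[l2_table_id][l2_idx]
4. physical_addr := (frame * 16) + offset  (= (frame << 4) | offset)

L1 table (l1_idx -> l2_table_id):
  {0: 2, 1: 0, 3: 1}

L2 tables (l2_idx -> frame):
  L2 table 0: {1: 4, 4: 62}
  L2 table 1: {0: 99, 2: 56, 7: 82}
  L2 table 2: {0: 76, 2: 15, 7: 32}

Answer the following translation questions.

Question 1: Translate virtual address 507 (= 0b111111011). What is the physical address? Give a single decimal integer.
vaddr = 507 = 0b111111011
Split: l1_idx=3, l2_idx=7, offset=11
L1[3] = 1
L2[1][7] = 82
paddr = 82 * 16 + 11 = 1323

Answer: 1323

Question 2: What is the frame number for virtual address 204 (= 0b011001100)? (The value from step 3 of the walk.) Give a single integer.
Answer: 62

Derivation:
vaddr = 204: l1_idx=1, l2_idx=4
L1[1] = 0; L2[0][4] = 62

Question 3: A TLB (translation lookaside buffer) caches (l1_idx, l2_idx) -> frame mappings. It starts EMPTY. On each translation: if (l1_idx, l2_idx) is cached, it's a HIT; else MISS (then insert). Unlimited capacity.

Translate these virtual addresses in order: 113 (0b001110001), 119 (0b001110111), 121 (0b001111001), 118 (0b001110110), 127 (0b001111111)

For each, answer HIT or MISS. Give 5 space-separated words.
Answer: MISS HIT HIT HIT HIT

Derivation:
vaddr=113: (0,7) not in TLB -> MISS, insert
vaddr=119: (0,7) in TLB -> HIT
vaddr=121: (0,7) in TLB -> HIT
vaddr=118: (0,7) in TLB -> HIT
vaddr=127: (0,7) in TLB -> HIT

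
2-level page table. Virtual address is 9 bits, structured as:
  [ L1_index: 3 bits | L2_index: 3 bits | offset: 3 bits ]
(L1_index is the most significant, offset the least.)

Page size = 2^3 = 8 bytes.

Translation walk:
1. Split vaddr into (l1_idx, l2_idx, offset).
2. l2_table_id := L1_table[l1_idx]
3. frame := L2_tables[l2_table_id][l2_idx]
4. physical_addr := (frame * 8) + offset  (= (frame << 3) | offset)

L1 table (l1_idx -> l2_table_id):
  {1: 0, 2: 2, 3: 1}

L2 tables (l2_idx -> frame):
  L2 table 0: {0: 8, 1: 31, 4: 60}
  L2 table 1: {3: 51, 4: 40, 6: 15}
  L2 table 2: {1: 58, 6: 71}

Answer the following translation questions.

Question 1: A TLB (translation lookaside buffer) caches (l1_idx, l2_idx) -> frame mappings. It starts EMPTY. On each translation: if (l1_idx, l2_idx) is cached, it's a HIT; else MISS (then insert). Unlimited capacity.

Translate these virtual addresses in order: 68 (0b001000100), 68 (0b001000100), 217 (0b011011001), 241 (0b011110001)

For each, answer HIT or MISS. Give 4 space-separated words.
Answer: MISS HIT MISS MISS

Derivation:
vaddr=68: (1,0) not in TLB -> MISS, insert
vaddr=68: (1,0) in TLB -> HIT
vaddr=217: (3,3) not in TLB -> MISS, insert
vaddr=241: (3,6) not in TLB -> MISS, insert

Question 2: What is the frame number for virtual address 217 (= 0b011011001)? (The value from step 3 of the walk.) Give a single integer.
vaddr = 217: l1_idx=3, l2_idx=3
L1[3] = 1; L2[1][3] = 51

Answer: 51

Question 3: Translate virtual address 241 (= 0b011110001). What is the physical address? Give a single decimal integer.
vaddr = 241 = 0b011110001
Split: l1_idx=3, l2_idx=6, offset=1
L1[3] = 1
L2[1][6] = 15
paddr = 15 * 8 + 1 = 121

Answer: 121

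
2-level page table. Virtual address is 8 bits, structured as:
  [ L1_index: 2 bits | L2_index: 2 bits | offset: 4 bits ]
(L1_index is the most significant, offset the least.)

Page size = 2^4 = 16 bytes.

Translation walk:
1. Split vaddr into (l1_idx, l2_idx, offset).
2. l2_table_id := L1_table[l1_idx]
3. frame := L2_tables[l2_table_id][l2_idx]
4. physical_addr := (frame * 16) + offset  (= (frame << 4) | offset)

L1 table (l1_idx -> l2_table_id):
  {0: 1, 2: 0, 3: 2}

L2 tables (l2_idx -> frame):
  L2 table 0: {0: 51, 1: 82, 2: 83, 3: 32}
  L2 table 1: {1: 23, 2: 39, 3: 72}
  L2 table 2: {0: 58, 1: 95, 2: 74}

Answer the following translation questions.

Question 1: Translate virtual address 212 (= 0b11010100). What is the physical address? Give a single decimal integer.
vaddr = 212 = 0b11010100
Split: l1_idx=3, l2_idx=1, offset=4
L1[3] = 2
L2[2][1] = 95
paddr = 95 * 16 + 4 = 1524

Answer: 1524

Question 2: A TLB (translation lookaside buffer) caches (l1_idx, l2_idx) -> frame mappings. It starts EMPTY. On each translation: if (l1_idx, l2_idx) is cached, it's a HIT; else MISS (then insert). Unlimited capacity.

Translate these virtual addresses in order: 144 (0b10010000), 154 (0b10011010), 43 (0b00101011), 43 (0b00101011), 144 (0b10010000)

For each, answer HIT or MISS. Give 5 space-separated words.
Answer: MISS HIT MISS HIT HIT

Derivation:
vaddr=144: (2,1) not in TLB -> MISS, insert
vaddr=154: (2,1) in TLB -> HIT
vaddr=43: (0,2) not in TLB -> MISS, insert
vaddr=43: (0,2) in TLB -> HIT
vaddr=144: (2,1) in TLB -> HIT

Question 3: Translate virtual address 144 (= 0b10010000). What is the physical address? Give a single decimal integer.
vaddr = 144 = 0b10010000
Split: l1_idx=2, l2_idx=1, offset=0
L1[2] = 0
L2[0][1] = 82
paddr = 82 * 16 + 0 = 1312

Answer: 1312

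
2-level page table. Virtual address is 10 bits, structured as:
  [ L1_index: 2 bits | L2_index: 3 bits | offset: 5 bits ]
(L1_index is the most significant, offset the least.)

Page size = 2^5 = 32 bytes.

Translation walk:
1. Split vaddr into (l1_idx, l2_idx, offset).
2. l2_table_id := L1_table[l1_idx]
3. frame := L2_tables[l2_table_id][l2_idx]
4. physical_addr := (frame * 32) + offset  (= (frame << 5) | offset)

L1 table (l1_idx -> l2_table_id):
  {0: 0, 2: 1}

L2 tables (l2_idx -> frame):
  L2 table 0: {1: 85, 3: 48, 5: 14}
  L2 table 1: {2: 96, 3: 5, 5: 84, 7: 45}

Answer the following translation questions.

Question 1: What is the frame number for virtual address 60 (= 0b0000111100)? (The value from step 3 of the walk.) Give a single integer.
Answer: 85

Derivation:
vaddr = 60: l1_idx=0, l2_idx=1
L1[0] = 0; L2[0][1] = 85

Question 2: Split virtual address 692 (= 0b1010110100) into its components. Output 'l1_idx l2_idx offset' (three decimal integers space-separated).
Answer: 2 5 20

Derivation:
vaddr = 692 = 0b1010110100
  top 2 bits -> l1_idx = 2
  next 3 bits -> l2_idx = 5
  bottom 5 bits -> offset = 20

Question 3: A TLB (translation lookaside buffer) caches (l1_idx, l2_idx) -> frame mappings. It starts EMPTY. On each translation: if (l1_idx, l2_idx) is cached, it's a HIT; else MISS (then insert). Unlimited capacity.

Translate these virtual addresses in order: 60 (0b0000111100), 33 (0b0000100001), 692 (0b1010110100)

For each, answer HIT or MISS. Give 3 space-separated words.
Answer: MISS HIT MISS

Derivation:
vaddr=60: (0,1) not in TLB -> MISS, insert
vaddr=33: (0,1) in TLB -> HIT
vaddr=692: (2,5) not in TLB -> MISS, insert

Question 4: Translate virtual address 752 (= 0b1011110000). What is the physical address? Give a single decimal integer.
vaddr = 752 = 0b1011110000
Split: l1_idx=2, l2_idx=7, offset=16
L1[2] = 1
L2[1][7] = 45
paddr = 45 * 32 + 16 = 1456

Answer: 1456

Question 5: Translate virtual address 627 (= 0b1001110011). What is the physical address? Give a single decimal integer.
vaddr = 627 = 0b1001110011
Split: l1_idx=2, l2_idx=3, offset=19
L1[2] = 1
L2[1][3] = 5
paddr = 5 * 32 + 19 = 179

Answer: 179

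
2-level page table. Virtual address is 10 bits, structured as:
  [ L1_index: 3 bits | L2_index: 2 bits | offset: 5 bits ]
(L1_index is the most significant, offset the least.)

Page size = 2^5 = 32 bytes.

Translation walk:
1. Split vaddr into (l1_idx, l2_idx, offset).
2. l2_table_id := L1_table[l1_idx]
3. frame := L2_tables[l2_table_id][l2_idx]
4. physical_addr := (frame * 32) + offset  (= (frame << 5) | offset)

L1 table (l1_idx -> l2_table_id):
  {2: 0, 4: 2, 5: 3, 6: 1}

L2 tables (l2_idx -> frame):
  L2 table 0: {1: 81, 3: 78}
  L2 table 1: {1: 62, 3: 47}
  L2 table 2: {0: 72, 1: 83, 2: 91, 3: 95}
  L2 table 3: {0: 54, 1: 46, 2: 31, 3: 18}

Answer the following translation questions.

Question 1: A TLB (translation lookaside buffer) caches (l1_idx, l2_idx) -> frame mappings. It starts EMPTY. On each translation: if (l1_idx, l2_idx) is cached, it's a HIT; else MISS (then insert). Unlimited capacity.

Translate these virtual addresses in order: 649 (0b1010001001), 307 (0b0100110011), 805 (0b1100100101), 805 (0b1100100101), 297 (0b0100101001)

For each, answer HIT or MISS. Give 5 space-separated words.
vaddr=649: (5,0) not in TLB -> MISS, insert
vaddr=307: (2,1) not in TLB -> MISS, insert
vaddr=805: (6,1) not in TLB -> MISS, insert
vaddr=805: (6,1) in TLB -> HIT
vaddr=297: (2,1) in TLB -> HIT

Answer: MISS MISS MISS HIT HIT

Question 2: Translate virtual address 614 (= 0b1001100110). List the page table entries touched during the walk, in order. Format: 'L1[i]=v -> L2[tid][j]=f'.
vaddr = 614 = 0b1001100110
Split: l1_idx=4, l2_idx=3, offset=6

Answer: L1[4]=2 -> L2[2][3]=95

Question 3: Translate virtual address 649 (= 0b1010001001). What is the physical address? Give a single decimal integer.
vaddr = 649 = 0b1010001001
Split: l1_idx=5, l2_idx=0, offset=9
L1[5] = 3
L2[3][0] = 54
paddr = 54 * 32 + 9 = 1737

Answer: 1737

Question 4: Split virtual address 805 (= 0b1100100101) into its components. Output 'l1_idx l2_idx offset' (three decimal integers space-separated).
Answer: 6 1 5

Derivation:
vaddr = 805 = 0b1100100101
  top 3 bits -> l1_idx = 6
  next 2 bits -> l2_idx = 1
  bottom 5 bits -> offset = 5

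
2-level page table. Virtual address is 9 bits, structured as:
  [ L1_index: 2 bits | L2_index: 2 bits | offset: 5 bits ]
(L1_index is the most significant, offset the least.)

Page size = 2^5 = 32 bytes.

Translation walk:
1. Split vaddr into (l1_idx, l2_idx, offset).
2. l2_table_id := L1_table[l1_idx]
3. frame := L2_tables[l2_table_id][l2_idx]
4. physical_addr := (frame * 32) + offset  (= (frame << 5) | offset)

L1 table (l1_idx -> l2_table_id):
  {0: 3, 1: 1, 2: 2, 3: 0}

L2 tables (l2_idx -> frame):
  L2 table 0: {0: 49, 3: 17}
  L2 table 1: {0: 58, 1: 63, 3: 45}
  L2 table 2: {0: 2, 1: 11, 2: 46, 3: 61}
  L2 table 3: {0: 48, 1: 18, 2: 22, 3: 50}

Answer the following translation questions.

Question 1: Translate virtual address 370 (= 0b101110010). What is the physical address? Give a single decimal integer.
Answer: 1970

Derivation:
vaddr = 370 = 0b101110010
Split: l1_idx=2, l2_idx=3, offset=18
L1[2] = 2
L2[2][3] = 61
paddr = 61 * 32 + 18 = 1970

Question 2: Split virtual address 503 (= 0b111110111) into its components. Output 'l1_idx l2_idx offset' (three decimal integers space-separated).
Answer: 3 3 23

Derivation:
vaddr = 503 = 0b111110111
  top 2 bits -> l1_idx = 3
  next 2 bits -> l2_idx = 3
  bottom 5 bits -> offset = 23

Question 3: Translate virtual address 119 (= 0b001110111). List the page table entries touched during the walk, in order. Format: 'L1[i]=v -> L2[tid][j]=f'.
vaddr = 119 = 0b001110111
Split: l1_idx=0, l2_idx=3, offset=23

Answer: L1[0]=3 -> L2[3][3]=50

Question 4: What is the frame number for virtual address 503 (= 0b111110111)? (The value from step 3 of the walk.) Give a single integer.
vaddr = 503: l1_idx=3, l2_idx=3
L1[3] = 0; L2[0][3] = 17

Answer: 17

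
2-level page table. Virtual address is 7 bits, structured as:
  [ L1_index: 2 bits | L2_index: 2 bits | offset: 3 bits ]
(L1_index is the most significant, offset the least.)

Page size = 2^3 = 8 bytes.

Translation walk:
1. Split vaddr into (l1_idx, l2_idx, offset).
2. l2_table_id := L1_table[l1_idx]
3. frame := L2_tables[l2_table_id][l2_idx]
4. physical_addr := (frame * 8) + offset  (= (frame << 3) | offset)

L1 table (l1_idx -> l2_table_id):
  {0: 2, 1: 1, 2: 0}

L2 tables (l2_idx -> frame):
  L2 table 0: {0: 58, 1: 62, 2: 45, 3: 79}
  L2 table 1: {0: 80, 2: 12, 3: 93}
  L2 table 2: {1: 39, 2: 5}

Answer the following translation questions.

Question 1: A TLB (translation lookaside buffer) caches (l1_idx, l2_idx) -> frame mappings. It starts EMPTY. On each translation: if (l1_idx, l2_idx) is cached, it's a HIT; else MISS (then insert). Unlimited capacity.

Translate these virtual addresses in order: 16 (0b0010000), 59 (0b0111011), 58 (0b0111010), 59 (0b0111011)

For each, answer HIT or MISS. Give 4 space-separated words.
vaddr=16: (0,2) not in TLB -> MISS, insert
vaddr=59: (1,3) not in TLB -> MISS, insert
vaddr=58: (1,3) in TLB -> HIT
vaddr=59: (1,3) in TLB -> HIT

Answer: MISS MISS HIT HIT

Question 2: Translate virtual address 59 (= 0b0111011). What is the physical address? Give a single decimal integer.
vaddr = 59 = 0b0111011
Split: l1_idx=1, l2_idx=3, offset=3
L1[1] = 1
L2[1][3] = 93
paddr = 93 * 8 + 3 = 747

Answer: 747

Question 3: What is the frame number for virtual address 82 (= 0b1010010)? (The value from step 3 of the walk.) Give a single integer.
vaddr = 82: l1_idx=2, l2_idx=2
L1[2] = 0; L2[0][2] = 45

Answer: 45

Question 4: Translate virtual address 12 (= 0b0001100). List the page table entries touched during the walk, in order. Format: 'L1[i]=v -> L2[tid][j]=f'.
vaddr = 12 = 0b0001100
Split: l1_idx=0, l2_idx=1, offset=4

Answer: L1[0]=2 -> L2[2][1]=39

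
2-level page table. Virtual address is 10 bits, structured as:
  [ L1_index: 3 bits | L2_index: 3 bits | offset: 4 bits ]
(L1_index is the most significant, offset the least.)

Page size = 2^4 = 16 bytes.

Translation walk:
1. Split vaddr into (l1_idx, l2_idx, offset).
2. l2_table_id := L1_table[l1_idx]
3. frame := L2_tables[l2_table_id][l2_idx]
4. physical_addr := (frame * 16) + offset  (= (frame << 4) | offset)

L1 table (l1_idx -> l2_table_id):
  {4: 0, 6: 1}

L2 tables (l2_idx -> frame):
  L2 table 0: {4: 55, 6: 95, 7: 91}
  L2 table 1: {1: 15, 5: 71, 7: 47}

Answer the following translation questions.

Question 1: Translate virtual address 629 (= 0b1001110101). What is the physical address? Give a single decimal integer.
Answer: 1461

Derivation:
vaddr = 629 = 0b1001110101
Split: l1_idx=4, l2_idx=7, offset=5
L1[4] = 0
L2[0][7] = 91
paddr = 91 * 16 + 5 = 1461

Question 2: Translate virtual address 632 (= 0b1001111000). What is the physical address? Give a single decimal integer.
vaddr = 632 = 0b1001111000
Split: l1_idx=4, l2_idx=7, offset=8
L1[4] = 0
L2[0][7] = 91
paddr = 91 * 16 + 8 = 1464

Answer: 1464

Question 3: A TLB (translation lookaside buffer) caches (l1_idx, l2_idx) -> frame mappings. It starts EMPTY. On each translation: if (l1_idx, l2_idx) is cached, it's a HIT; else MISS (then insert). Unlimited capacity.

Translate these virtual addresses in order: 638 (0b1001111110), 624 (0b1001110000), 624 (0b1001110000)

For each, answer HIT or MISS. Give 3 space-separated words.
vaddr=638: (4,7) not in TLB -> MISS, insert
vaddr=624: (4,7) in TLB -> HIT
vaddr=624: (4,7) in TLB -> HIT

Answer: MISS HIT HIT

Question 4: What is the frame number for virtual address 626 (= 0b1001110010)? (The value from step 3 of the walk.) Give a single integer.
Answer: 91

Derivation:
vaddr = 626: l1_idx=4, l2_idx=7
L1[4] = 0; L2[0][7] = 91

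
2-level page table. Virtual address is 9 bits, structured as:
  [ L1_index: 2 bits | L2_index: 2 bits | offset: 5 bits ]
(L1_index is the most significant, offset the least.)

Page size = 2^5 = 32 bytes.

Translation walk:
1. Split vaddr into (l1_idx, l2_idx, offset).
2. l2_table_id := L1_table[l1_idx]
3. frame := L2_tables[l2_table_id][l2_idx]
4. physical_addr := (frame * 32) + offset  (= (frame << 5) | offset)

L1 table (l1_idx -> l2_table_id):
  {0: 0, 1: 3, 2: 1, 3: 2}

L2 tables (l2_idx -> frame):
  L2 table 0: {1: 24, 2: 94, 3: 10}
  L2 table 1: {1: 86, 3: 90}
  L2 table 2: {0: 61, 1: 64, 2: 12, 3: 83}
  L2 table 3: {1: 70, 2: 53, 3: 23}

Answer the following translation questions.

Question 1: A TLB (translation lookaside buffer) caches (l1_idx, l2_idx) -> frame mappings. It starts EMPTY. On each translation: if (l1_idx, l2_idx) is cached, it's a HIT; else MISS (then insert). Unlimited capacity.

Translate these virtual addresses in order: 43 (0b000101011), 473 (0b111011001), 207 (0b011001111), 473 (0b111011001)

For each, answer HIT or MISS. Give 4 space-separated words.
vaddr=43: (0,1) not in TLB -> MISS, insert
vaddr=473: (3,2) not in TLB -> MISS, insert
vaddr=207: (1,2) not in TLB -> MISS, insert
vaddr=473: (3,2) in TLB -> HIT

Answer: MISS MISS MISS HIT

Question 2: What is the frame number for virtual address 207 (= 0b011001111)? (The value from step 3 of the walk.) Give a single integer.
vaddr = 207: l1_idx=1, l2_idx=2
L1[1] = 3; L2[3][2] = 53

Answer: 53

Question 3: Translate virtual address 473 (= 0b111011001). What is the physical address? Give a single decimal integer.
vaddr = 473 = 0b111011001
Split: l1_idx=3, l2_idx=2, offset=25
L1[3] = 2
L2[2][2] = 12
paddr = 12 * 32 + 25 = 409

Answer: 409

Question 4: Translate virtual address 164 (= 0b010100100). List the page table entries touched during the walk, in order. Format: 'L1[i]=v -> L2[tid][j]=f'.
Answer: L1[1]=3 -> L2[3][1]=70

Derivation:
vaddr = 164 = 0b010100100
Split: l1_idx=1, l2_idx=1, offset=4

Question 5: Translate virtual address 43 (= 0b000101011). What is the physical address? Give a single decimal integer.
vaddr = 43 = 0b000101011
Split: l1_idx=0, l2_idx=1, offset=11
L1[0] = 0
L2[0][1] = 24
paddr = 24 * 32 + 11 = 779

Answer: 779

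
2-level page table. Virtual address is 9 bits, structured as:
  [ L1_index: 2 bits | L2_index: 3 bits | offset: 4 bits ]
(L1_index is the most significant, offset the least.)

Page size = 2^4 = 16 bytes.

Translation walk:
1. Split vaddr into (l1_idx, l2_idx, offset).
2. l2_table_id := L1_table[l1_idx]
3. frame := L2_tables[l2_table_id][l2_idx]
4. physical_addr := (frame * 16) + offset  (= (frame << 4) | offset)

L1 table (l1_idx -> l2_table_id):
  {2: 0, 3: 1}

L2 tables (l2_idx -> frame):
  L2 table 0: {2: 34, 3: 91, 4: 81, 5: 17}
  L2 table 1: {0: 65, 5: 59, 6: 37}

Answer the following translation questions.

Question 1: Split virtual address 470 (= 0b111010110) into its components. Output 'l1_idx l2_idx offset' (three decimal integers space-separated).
Answer: 3 5 6

Derivation:
vaddr = 470 = 0b111010110
  top 2 bits -> l1_idx = 3
  next 3 bits -> l2_idx = 5
  bottom 4 bits -> offset = 6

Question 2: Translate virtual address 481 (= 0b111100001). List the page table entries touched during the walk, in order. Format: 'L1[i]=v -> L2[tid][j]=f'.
Answer: L1[3]=1 -> L2[1][6]=37

Derivation:
vaddr = 481 = 0b111100001
Split: l1_idx=3, l2_idx=6, offset=1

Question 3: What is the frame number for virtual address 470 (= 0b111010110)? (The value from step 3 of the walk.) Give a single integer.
vaddr = 470: l1_idx=3, l2_idx=5
L1[3] = 1; L2[1][5] = 59

Answer: 59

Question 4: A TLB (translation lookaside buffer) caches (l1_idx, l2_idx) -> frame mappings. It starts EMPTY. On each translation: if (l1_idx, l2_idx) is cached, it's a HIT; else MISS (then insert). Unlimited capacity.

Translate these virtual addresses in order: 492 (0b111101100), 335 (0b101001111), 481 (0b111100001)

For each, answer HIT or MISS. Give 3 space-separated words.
vaddr=492: (3,6) not in TLB -> MISS, insert
vaddr=335: (2,4) not in TLB -> MISS, insert
vaddr=481: (3,6) in TLB -> HIT

Answer: MISS MISS HIT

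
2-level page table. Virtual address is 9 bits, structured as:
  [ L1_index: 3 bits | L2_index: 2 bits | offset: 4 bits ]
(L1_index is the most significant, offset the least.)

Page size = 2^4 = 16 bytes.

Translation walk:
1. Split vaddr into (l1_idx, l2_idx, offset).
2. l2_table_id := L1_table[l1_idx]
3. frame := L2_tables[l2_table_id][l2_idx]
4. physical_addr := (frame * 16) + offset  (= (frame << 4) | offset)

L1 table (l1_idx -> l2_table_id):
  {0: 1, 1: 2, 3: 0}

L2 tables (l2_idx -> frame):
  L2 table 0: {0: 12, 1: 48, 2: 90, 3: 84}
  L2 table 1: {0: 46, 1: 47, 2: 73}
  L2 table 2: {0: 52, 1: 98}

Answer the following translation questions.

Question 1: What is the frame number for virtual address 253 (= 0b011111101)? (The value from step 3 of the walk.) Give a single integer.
Answer: 84

Derivation:
vaddr = 253: l1_idx=3, l2_idx=3
L1[3] = 0; L2[0][3] = 84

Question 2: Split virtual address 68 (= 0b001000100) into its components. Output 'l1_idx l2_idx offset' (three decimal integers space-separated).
vaddr = 68 = 0b001000100
  top 3 bits -> l1_idx = 1
  next 2 bits -> l2_idx = 0
  bottom 4 bits -> offset = 4

Answer: 1 0 4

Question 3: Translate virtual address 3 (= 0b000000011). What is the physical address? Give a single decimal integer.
Answer: 739

Derivation:
vaddr = 3 = 0b000000011
Split: l1_idx=0, l2_idx=0, offset=3
L1[0] = 1
L2[1][0] = 46
paddr = 46 * 16 + 3 = 739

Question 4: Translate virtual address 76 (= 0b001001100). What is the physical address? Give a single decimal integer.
vaddr = 76 = 0b001001100
Split: l1_idx=1, l2_idx=0, offset=12
L1[1] = 2
L2[2][0] = 52
paddr = 52 * 16 + 12 = 844

Answer: 844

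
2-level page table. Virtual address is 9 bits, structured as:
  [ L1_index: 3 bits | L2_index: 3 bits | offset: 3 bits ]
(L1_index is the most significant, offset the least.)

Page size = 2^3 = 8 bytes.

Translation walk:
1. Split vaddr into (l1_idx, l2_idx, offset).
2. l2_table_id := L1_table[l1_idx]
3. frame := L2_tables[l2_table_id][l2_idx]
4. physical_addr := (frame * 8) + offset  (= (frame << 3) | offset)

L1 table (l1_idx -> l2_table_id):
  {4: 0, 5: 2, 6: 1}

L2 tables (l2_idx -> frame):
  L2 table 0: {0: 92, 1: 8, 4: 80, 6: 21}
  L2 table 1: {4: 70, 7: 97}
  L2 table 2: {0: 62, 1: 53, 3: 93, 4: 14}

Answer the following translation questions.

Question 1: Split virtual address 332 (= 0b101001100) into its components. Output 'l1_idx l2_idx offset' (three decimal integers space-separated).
Answer: 5 1 4

Derivation:
vaddr = 332 = 0b101001100
  top 3 bits -> l1_idx = 5
  next 3 bits -> l2_idx = 1
  bottom 3 bits -> offset = 4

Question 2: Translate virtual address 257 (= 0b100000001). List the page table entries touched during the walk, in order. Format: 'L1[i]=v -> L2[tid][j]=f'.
Answer: L1[4]=0 -> L2[0][0]=92

Derivation:
vaddr = 257 = 0b100000001
Split: l1_idx=4, l2_idx=0, offset=1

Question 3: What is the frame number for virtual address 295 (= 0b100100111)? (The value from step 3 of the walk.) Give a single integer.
vaddr = 295: l1_idx=4, l2_idx=4
L1[4] = 0; L2[0][4] = 80

Answer: 80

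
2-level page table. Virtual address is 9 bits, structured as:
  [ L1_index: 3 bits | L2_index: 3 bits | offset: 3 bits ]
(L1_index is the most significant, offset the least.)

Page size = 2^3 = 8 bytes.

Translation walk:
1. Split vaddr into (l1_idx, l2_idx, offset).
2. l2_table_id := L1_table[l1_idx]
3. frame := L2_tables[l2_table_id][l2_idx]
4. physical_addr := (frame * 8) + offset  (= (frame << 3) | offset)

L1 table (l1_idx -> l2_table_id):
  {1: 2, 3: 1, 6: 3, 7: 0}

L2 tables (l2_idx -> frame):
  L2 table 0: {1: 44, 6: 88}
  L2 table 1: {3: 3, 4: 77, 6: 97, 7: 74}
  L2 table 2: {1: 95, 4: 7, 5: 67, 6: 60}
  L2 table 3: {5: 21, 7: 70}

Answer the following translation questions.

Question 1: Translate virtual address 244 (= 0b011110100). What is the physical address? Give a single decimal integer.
Answer: 780

Derivation:
vaddr = 244 = 0b011110100
Split: l1_idx=3, l2_idx=6, offset=4
L1[3] = 1
L2[1][6] = 97
paddr = 97 * 8 + 4 = 780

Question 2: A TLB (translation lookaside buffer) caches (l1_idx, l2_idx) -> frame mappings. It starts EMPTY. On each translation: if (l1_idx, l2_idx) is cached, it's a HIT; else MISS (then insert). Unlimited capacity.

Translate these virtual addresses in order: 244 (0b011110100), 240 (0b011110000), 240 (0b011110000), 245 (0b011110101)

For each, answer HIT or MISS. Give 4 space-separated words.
Answer: MISS HIT HIT HIT

Derivation:
vaddr=244: (3,6) not in TLB -> MISS, insert
vaddr=240: (3,6) in TLB -> HIT
vaddr=240: (3,6) in TLB -> HIT
vaddr=245: (3,6) in TLB -> HIT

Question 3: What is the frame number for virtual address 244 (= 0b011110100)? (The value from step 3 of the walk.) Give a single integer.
Answer: 97

Derivation:
vaddr = 244: l1_idx=3, l2_idx=6
L1[3] = 1; L2[1][6] = 97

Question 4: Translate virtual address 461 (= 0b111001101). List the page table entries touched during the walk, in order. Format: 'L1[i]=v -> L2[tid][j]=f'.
vaddr = 461 = 0b111001101
Split: l1_idx=7, l2_idx=1, offset=5

Answer: L1[7]=0 -> L2[0][1]=44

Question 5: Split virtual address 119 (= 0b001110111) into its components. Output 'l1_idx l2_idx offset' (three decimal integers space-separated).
Answer: 1 6 7

Derivation:
vaddr = 119 = 0b001110111
  top 3 bits -> l1_idx = 1
  next 3 bits -> l2_idx = 6
  bottom 3 bits -> offset = 7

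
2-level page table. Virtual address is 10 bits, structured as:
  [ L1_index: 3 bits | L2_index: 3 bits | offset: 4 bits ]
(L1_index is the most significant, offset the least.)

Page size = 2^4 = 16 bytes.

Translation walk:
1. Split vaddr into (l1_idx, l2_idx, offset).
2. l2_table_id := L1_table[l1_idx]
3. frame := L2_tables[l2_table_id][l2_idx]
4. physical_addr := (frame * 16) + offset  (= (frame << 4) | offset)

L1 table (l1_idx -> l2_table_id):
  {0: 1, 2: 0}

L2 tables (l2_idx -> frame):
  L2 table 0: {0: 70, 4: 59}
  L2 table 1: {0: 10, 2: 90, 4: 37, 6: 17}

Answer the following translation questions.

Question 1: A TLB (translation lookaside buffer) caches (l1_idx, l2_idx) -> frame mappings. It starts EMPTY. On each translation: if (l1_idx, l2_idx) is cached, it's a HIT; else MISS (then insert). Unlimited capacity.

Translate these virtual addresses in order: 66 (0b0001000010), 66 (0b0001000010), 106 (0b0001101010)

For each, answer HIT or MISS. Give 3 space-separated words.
vaddr=66: (0,4) not in TLB -> MISS, insert
vaddr=66: (0,4) in TLB -> HIT
vaddr=106: (0,6) not in TLB -> MISS, insert

Answer: MISS HIT MISS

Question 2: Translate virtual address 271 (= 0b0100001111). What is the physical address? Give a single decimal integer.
Answer: 1135

Derivation:
vaddr = 271 = 0b0100001111
Split: l1_idx=2, l2_idx=0, offset=15
L1[2] = 0
L2[0][0] = 70
paddr = 70 * 16 + 15 = 1135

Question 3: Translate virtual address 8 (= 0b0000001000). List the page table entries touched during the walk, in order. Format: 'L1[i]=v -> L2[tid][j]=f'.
Answer: L1[0]=1 -> L2[1][0]=10

Derivation:
vaddr = 8 = 0b0000001000
Split: l1_idx=0, l2_idx=0, offset=8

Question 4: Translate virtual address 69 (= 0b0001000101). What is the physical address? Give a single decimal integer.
Answer: 597

Derivation:
vaddr = 69 = 0b0001000101
Split: l1_idx=0, l2_idx=4, offset=5
L1[0] = 1
L2[1][4] = 37
paddr = 37 * 16 + 5 = 597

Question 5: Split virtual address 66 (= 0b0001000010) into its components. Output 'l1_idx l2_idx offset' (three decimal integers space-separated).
vaddr = 66 = 0b0001000010
  top 3 bits -> l1_idx = 0
  next 3 bits -> l2_idx = 4
  bottom 4 bits -> offset = 2

Answer: 0 4 2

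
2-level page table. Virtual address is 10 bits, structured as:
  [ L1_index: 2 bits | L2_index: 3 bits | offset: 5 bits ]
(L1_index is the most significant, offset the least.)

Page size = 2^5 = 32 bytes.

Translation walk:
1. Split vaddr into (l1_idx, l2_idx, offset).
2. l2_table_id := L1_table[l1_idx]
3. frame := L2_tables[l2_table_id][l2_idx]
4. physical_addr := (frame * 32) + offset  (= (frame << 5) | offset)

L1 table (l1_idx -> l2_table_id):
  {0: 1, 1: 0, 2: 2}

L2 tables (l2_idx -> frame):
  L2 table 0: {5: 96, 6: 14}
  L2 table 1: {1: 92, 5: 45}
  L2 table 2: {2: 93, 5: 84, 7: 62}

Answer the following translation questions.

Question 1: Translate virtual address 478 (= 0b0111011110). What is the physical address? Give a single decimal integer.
Answer: 478

Derivation:
vaddr = 478 = 0b0111011110
Split: l1_idx=1, l2_idx=6, offset=30
L1[1] = 0
L2[0][6] = 14
paddr = 14 * 32 + 30 = 478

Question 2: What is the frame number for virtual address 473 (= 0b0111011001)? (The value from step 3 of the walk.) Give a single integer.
vaddr = 473: l1_idx=1, l2_idx=6
L1[1] = 0; L2[0][6] = 14

Answer: 14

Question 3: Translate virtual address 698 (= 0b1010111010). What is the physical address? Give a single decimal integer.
Answer: 2714

Derivation:
vaddr = 698 = 0b1010111010
Split: l1_idx=2, l2_idx=5, offset=26
L1[2] = 2
L2[2][5] = 84
paddr = 84 * 32 + 26 = 2714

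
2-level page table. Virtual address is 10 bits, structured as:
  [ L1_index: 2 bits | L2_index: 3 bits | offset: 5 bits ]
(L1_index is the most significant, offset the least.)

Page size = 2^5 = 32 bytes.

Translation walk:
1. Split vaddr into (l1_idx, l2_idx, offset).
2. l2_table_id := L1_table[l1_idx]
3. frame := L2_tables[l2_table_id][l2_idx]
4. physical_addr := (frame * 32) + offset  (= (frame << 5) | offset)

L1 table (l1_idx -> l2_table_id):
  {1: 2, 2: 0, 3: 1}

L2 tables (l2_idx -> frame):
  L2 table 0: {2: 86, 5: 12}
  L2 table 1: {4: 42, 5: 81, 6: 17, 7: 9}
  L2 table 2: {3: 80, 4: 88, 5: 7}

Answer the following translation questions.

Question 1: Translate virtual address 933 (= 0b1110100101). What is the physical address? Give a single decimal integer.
Answer: 2597

Derivation:
vaddr = 933 = 0b1110100101
Split: l1_idx=3, l2_idx=5, offset=5
L1[3] = 1
L2[1][5] = 81
paddr = 81 * 32 + 5 = 2597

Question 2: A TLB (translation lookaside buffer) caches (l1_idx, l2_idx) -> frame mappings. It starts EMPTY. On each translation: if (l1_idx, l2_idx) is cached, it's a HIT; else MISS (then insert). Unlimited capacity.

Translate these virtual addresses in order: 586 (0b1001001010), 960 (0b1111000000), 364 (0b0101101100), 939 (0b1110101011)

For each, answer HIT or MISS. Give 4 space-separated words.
vaddr=586: (2,2) not in TLB -> MISS, insert
vaddr=960: (3,6) not in TLB -> MISS, insert
vaddr=364: (1,3) not in TLB -> MISS, insert
vaddr=939: (3,5) not in TLB -> MISS, insert

Answer: MISS MISS MISS MISS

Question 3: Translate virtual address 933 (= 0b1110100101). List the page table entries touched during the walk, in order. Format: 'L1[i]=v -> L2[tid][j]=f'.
vaddr = 933 = 0b1110100101
Split: l1_idx=3, l2_idx=5, offset=5

Answer: L1[3]=1 -> L2[1][5]=81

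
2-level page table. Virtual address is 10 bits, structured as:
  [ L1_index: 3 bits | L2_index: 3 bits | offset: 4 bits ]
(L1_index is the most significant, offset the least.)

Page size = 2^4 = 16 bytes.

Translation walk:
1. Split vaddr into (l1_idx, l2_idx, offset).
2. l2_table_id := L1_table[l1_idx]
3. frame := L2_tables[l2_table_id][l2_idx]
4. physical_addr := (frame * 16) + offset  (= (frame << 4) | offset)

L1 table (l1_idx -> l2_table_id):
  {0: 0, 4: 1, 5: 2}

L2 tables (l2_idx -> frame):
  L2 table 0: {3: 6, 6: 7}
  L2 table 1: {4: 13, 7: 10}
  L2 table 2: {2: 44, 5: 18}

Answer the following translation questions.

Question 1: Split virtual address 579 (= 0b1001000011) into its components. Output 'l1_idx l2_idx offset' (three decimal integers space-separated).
Answer: 4 4 3

Derivation:
vaddr = 579 = 0b1001000011
  top 3 bits -> l1_idx = 4
  next 3 bits -> l2_idx = 4
  bottom 4 bits -> offset = 3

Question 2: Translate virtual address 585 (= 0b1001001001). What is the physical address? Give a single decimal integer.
Answer: 217

Derivation:
vaddr = 585 = 0b1001001001
Split: l1_idx=4, l2_idx=4, offset=9
L1[4] = 1
L2[1][4] = 13
paddr = 13 * 16 + 9 = 217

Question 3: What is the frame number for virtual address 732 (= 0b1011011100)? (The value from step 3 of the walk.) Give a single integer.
Answer: 18

Derivation:
vaddr = 732: l1_idx=5, l2_idx=5
L1[5] = 2; L2[2][5] = 18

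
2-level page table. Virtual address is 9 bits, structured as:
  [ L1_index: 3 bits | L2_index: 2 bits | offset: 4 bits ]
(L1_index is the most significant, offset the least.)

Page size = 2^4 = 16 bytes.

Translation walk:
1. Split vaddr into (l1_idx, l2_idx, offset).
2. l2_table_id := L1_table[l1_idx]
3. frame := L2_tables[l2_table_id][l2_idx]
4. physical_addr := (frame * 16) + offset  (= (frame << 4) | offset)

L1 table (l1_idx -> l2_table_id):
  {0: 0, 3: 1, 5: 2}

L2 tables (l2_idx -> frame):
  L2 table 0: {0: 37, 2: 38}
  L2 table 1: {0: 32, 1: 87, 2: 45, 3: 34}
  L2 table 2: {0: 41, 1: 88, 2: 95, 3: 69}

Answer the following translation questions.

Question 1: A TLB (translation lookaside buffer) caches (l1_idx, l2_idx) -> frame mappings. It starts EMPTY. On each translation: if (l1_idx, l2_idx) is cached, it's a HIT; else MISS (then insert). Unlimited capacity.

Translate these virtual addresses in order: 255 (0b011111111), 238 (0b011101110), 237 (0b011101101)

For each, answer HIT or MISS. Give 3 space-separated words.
vaddr=255: (3,3) not in TLB -> MISS, insert
vaddr=238: (3,2) not in TLB -> MISS, insert
vaddr=237: (3,2) in TLB -> HIT

Answer: MISS MISS HIT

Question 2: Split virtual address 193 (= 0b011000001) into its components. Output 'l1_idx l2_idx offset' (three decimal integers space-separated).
Answer: 3 0 1

Derivation:
vaddr = 193 = 0b011000001
  top 3 bits -> l1_idx = 3
  next 2 bits -> l2_idx = 0
  bottom 4 bits -> offset = 1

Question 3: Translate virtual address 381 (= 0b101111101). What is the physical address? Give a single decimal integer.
vaddr = 381 = 0b101111101
Split: l1_idx=5, l2_idx=3, offset=13
L1[5] = 2
L2[2][3] = 69
paddr = 69 * 16 + 13 = 1117

Answer: 1117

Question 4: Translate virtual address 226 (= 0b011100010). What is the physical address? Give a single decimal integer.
Answer: 722

Derivation:
vaddr = 226 = 0b011100010
Split: l1_idx=3, l2_idx=2, offset=2
L1[3] = 1
L2[1][2] = 45
paddr = 45 * 16 + 2 = 722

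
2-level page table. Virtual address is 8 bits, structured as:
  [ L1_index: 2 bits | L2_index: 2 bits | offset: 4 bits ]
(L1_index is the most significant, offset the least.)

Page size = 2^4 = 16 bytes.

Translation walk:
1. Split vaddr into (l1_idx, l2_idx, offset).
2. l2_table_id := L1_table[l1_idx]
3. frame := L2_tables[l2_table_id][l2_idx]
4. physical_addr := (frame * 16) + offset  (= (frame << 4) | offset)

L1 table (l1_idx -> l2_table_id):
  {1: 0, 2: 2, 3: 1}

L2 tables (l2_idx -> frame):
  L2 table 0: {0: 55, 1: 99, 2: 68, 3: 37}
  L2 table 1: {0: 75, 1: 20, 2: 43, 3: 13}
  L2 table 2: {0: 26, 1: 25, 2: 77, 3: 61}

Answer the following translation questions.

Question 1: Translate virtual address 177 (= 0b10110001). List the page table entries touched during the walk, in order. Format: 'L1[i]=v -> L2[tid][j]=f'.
Answer: L1[2]=2 -> L2[2][3]=61

Derivation:
vaddr = 177 = 0b10110001
Split: l1_idx=2, l2_idx=3, offset=1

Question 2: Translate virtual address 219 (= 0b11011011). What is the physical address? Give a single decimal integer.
Answer: 331

Derivation:
vaddr = 219 = 0b11011011
Split: l1_idx=3, l2_idx=1, offset=11
L1[3] = 1
L2[1][1] = 20
paddr = 20 * 16 + 11 = 331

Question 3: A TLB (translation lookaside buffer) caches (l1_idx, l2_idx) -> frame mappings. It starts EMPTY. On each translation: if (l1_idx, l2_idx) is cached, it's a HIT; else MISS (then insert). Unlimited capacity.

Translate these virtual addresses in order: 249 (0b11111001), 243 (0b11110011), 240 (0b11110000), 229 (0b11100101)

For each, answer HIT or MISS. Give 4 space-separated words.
Answer: MISS HIT HIT MISS

Derivation:
vaddr=249: (3,3) not in TLB -> MISS, insert
vaddr=243: (3,3) in TLB -> HIT
vaddr=240: (3,3) in TLB -> HIT
vaddr=229: (3,2) not in TLB -> MISS, insert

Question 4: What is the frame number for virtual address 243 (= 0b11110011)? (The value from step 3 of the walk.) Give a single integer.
Answer: 13

Derivation:
vaddr = 243: l1_idx=3, l2_idx=3
L1[3] = 1; L2[1][3] = 13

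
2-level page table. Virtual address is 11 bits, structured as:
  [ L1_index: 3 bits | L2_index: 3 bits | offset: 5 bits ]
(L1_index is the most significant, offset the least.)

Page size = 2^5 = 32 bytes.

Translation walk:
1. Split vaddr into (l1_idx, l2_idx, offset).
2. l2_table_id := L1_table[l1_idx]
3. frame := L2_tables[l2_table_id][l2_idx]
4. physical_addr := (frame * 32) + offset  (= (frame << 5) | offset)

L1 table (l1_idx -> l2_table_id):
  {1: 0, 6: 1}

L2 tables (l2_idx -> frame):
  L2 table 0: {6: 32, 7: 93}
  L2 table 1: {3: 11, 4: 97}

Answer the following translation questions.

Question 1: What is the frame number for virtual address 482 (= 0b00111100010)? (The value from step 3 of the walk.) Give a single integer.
vaddr = 482: l1_idx=1, l2_idx=7
L1[1] = 0; L2[0][7] = 93

Answer: 93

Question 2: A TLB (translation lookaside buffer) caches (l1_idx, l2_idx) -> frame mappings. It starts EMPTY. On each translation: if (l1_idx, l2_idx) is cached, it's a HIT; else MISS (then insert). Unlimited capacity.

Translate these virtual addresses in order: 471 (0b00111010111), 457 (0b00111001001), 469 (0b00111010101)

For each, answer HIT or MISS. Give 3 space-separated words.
vaddr=471: (1,6) not in TLB -> MISS, insert
vaddr=457: (1,6) in TLB -> HIT
vaddr=469: (1,6) in TLB -> HIT

Answer: MISS HIT HIT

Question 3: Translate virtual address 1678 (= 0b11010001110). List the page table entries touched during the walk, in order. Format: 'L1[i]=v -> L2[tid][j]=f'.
Answer: L1[6]=1 -> L2[1][4]=97

Derivation:
vaddr = 1678 = 0b11010001110
Split: l1_idx=6, l2_idx=4, offset=14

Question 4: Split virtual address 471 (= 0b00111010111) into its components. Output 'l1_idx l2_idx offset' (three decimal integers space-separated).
Answer: 1 6 23

Derivation:
vaddr = 471 = 0b00111010111
  top 3 bits -> l1_idx = 1
  next 3 bits -> l2_idx = 6
  bottom 5 bits -> offset = 23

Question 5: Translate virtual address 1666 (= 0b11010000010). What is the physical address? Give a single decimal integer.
Answer: 3106

Derivation:
vaddr = 1666 = 0b11010000010
Split: l1_idx=6, l2_idx=4, offset=2
L1[6] = 1
L2[1][4] = 97
paddr = 97 * 32 + 2 = 3106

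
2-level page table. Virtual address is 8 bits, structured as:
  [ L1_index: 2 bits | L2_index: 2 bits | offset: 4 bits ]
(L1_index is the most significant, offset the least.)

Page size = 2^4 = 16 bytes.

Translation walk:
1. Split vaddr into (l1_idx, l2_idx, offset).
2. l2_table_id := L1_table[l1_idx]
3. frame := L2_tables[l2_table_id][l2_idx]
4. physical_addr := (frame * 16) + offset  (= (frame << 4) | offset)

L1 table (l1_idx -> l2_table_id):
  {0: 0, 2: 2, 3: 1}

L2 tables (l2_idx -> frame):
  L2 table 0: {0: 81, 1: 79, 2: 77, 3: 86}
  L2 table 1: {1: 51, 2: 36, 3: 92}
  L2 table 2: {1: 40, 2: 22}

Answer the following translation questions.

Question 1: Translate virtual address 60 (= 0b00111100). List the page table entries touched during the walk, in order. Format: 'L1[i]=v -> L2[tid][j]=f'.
Answer: L1[0]=0 -> L2[0][3]=86

Derivation:
vaddr = 60 = 0b00111100
Split: l1_idx=0, l2_idx=3, offset=12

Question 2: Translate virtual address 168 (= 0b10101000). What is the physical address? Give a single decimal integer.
vaddr = 168 = 0b10101000
Split: l1_idx=2, l2_idx=2, offset=8
L1[2] = 2
L2[2][2] = 22
paddr = 22 * 16 + 8 = 360

Answer: 360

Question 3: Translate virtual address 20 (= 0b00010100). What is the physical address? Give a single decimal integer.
Answer: 1268

Derivation:
vaddr = 20 = 0b00010100
Split: l1_idx=0, l2_idx=1, offset=4
L1[0] = 0
L2[0][1] = 79
paddr = 79 * 16 + 4 = 1268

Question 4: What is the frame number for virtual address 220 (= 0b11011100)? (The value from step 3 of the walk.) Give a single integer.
Answer: 51

Derivation:
vaddr = 220: l1_idx=3, l2_idx=1
L1[3] = 1; L2[1][1] = 51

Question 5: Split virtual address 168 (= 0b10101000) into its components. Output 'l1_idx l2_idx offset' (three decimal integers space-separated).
Answer: 2 2 8

Derivation:
vaddr = 168 = 0b10101000
  top 2 bits -> l1_idx = 2
  next 2 bits -> l2_idx = 2
  bottom 4 bits -> offset = 8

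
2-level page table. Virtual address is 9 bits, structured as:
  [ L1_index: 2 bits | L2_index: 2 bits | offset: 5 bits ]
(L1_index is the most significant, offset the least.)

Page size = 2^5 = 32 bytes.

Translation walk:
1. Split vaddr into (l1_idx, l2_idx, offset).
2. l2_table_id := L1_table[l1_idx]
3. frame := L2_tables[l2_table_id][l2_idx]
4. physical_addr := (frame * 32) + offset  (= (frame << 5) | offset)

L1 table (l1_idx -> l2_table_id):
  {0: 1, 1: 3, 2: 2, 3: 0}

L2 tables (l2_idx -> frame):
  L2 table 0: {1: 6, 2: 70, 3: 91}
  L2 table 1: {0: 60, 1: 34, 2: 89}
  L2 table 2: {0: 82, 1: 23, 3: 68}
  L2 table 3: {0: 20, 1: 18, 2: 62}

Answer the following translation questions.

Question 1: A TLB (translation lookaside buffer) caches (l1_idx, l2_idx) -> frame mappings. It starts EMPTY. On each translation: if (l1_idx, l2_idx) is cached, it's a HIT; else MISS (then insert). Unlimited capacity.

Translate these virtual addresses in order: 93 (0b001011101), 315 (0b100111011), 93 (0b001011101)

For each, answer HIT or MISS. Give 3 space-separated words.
Answer: MISS MISS HIT

Derivation:
vaddr=93: (0,2) not in TLB -> MISS, insert
vaddr=315: (2,1) not in TLB -> MISS, insert
vaddr=93: (0,2) in TLB -> HIT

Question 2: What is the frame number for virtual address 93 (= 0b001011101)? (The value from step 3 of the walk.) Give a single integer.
vaddr = 93: l1_idx=0, l2_idx=2
L1[0] = 1; L2[1][2] = 89

Answer: 89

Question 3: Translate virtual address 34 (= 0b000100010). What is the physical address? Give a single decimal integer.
Answer: 1090

Derivation:
vaddr = 34 = 0b000100010
Split: l1_idx=0, l2_idx=1, offset=2
L1[0] = 1
L2[1][1] = 34
paddr = 34 * 32 + 2 = 1090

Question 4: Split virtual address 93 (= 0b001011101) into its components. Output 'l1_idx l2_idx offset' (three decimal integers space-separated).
Answer: 0 2 29

Derivation:
vaddr = 93 = 0b001011101
  top 2 bits -> l1_idx = 0
  next 2 bits -> l2_idx = 2
  bottom 5 bits -> offset = 29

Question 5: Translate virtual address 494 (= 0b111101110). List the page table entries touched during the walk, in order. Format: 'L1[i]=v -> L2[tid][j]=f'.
vaddr = 494 = 0b111101110
Split: l1_idx=3, l2_idx=3, offset=14

Answer: L1[3]=0 -> L2[0][3]=91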